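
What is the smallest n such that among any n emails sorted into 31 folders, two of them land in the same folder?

32

There are 31 folders acting as pigeonholes.
With 31 emails we could place one in each, avoiding any repeat.
One more forces some class to hold 2, so 31 + 1 = 32.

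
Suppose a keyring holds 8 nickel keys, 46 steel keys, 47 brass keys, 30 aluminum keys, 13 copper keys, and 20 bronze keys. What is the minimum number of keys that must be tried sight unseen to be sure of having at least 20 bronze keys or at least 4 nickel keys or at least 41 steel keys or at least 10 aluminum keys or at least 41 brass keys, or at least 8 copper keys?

119

The worst case stops just short of every target: 3 nickel, 40 steel, 40 brass, 9 aluminum, 7 copper, 19 bronze — 3 + 40 + 40 + 9 + 7 + 19 = 118 keys.
One more key must push some type to its target, so 118 + 1 = 119.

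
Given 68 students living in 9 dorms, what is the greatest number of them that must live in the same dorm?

8

If each of the 9 dorms held at most 7, the total would be at most 9 × 7 = 63 < 68, a contradiction.
So at least one holds ⌈68/9⌉ = 8.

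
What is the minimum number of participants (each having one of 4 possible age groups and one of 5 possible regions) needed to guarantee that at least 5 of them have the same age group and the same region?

There are 4 × 5 = 20 (age group, region) combinations acting as pigeonholes.
With 20 × 4 = 80 participants we could place exactly 4 in each, with no (age group, region) pair reaching 5.
One more forces some (age group, region) pair to hold 5, so 80 + 1 = 81.

81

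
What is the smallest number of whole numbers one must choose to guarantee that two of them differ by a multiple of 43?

Use the pigeonhole principle on residue classes: two integers differ by a multiple of 43 exactly when they share a remainder mod 43.
There are 43 residue classes mod 43, so 43 integers can all lie in distinct classes.
One more integer must repeat a residue, giving a difference divisible by 43. So n = 43 + 1 = 44.

44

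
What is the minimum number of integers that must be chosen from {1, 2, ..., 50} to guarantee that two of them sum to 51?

26

Partition {1, …, 50} into 25 pairs: {1,50}, {2,49}, …, {25,26}.
Choosing 25 integers — say the integers 1 through 25 — takes one from each pair and avoids the property.
Choosing 26 forces two into the same pair by pigeonhole, and those sum to 51. So 26.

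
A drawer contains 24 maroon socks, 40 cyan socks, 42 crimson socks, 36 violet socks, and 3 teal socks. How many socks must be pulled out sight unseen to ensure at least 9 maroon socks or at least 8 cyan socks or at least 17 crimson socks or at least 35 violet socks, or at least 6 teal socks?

69

The worst case stops just short of every target: 8 maroon, 7 cyan, 16 crimson, 34 violet, all 3 teal — 8 + 7 + 16 + 34 + 3 = 68 socks.
One more sock must push some color to its target, so 68 + 1 = 69.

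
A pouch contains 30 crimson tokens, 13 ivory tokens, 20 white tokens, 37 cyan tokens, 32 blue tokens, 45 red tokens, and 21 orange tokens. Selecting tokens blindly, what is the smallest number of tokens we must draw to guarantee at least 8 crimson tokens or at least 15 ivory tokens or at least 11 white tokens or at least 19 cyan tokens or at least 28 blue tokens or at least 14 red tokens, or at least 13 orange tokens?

The worst case stops just short of every target: 7 crimson, all 13 ivory, 10 white, 18 cyan, 27 blue, 13 red, 12 orange — 7 + 13 + 10 + 18 + 27 + 13 + 12 = 100 tokens.
One more token must push some color to its target, so 100 + 1 = 101.

101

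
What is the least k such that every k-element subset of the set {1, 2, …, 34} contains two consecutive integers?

18

Partition {1, …, 34} into 17 pairs: {1,2}, {3,4}, …, {33,34}.
Choosing 17 integers — say the 17 even numbers 2, 4, …, 34 — takes one from each pair and avoids the property.
Choosing 18 forces two into the same pair by pigeonhole, and those are consecutive. So 18.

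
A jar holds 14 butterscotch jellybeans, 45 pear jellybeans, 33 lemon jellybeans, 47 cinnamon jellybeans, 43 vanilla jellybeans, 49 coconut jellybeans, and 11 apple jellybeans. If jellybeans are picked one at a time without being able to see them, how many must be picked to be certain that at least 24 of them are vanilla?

To avoid vanilla jellybeans as long as possible, exhaust the other 6 flavors first.
The worst case draws every non-vanilla jellybean first: 14 + 45 + 33 + 47 + 49 + 11 = 199.
The next 24 draws are then forced to be vanilla, giving 199 + 24 = 223.

223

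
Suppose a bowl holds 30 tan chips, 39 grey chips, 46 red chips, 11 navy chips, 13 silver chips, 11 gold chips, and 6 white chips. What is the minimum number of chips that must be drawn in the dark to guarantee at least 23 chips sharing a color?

108

In the worst case we take at most 22 of each color, but all 11 navy, all 13 silver, all 11 gold, and all 6 white (fewer than 22), giving 22 + 22 + 22 + 11 + 13 + 11 + 6 = 107.
One more chip then forces some color to 23, so 107 + 1 = 108.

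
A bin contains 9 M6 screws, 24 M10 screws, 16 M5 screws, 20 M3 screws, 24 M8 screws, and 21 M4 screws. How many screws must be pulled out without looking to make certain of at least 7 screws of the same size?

37

Treat the 6 sizes as pigeonholes.
The worst case takes 6 screws of each size without reaching 7 of any: 6 × 6 = 36.
The next screw must bring some size to 7, so 36 + 1 = 37.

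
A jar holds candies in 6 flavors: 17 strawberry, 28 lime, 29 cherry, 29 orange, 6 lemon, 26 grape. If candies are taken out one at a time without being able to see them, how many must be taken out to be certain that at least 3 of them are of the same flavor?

13

The worst case takes 2 candies of each flavor without reaching 3 of any: 6 × 2 = 12.
The next candy must bring some flavor to 3, so 12 + 1 = 13.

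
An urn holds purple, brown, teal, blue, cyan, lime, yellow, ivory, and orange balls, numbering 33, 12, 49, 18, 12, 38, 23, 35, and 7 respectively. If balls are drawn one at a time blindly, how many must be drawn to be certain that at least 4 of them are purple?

198

The worst case draws every non-purple ball first: 12 + 49 + 18 + 12 + 38 + 23 + 35 + 7 = 194.
The next 4 draws are then forced to be purple, giving 194 + 4 = 198.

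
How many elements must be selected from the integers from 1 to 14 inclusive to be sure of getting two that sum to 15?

Partition {1, …, 14} into 7 pairs: {1,14}, {2,13}, …, {7,8}.
Choosing 7 integers — say the integers 1 through 7 — takes one from each pair and avoids the property.
Choosing 8 forces two into the same pair by pigeonhole, and those sum to 15. So 8.

8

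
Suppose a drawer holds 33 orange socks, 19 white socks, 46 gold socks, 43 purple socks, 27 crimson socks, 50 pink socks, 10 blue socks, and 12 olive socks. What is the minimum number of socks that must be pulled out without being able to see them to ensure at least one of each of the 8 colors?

The hardest color to obtain is blue: we could draw every other sock first — 240 − 10 = 230 socks — without a single blue one.
The next draw must be blue, so 230 + 1 = 231.

231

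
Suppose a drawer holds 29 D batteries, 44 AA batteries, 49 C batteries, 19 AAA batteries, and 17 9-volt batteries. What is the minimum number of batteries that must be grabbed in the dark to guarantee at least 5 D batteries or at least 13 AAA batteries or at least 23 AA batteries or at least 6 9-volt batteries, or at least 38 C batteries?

81

Each of the 5 types has its own threshold; avoid all of them simultaneously.
The worst case stops just short of every target: 4 D, 22 AA, 37 C, 12 AAA, 5 9-volt — 4 + 22 + 37 + 12 + 5 = 80 batteries.
One more battery must push some type to its target, so 80 + 1 = 81.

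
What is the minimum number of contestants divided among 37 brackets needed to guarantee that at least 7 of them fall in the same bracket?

There are 37 brackets acting as pigeonholes.
With 37 × 6 = 222 contestants we could place exactly 6 in each, with no class reaching 7.
One more forces some class to hold 7, so 222 + 1 = 223.

223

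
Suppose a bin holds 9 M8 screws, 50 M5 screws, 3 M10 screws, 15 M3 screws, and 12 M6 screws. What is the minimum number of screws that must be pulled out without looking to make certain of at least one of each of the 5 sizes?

The hardest size to obtain is M10: we could draw every other screw first — 89 − 3 = 86 screws — without a single M10 one.
The next draw must be M10, so 86 + 1 = 87.

87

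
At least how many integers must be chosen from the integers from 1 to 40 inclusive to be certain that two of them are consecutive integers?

21

Partition {1, …, 40} into 20 pairs: {1,2}, {3,4}, …, {39,40}.
Choosing 20 integers — say the 20 even numbers 2, 4, …, 40 — takes one from each pair and avoids the property.
Choosing 21 forces two into the same pair by pigeonhole, and those are consecutive. So 21.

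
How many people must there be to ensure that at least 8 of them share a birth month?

85

There are 12 months of the year acting as pigeonholes.
With 12 × 7 = 84 people we could place exactly 7 in each, with no class reaching 8.
One more forces some class to hold 8, so 84 + 1 = 85.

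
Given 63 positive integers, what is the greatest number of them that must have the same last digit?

7

The 63 positive integers fall into 10 possible last digits.
If each of the 10 possible last digits held at most 6, the total would be at most 10 × 6 = 60 < 63, a contradiction.
So at least one holds ⌈63/10⌉ = 7.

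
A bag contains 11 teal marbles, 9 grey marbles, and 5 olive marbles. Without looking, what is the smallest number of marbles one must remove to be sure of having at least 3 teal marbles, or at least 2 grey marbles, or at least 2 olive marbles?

5

The worst case stops just short of every target: 2 teal, 1 grey, 1 olive — 2 + 1 + 1 = 4 marbles.
One more marble must push some color to its target, so 4 + 1 = 5.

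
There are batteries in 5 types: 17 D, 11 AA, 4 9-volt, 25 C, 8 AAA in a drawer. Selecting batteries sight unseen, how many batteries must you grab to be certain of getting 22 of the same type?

Treat the 5 types as pigeonholes.
In the worst case we take at most 21 of each type, but all 17 D, all 11 AA, all 4 9-volt, and all 8 AAA (fewer than 21), giving 17 + 11 + 4 + 21 + 8 = 61.
One more battery then forces some type to 22, so 61 + 1 = 62.

62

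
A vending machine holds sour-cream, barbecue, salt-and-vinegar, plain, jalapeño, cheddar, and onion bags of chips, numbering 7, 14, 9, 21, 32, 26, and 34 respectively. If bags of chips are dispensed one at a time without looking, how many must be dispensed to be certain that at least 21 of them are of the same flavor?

111

Treat the 7 flavors as pigeonholes.
In the worst case we take at most 20 of each flavor, but all 7 sour-cream, all 14 barbecue, and all 9 salt-and-vinegar (fewer than 20), giving 7 + 14 + 9 + 20 + 20 + 20 + 20 = 110.
One more bag of chips then forces some flavor to 21, so 110 + 1 = 111.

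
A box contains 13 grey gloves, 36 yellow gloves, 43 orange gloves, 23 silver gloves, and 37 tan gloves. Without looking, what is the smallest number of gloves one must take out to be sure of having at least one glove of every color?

140

The hardest color to obtain is grey: we could draw every other glove first — 152 − 13 = 139 gloves — without a single grey one.
The next draw must be grey, so 139 + 1 = 140.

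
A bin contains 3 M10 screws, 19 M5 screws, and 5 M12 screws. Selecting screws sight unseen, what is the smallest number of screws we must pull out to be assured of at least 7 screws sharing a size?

Treat the 3 sizes as pigeonholes.
In the worst case we take at most 6 of each size, but all 3 M10 and all 5 M12 (fewer than 6), giving 3 + 6 + 5 = 14.
One more screw then forces some size to 7, so 14 + 1 = 15.

15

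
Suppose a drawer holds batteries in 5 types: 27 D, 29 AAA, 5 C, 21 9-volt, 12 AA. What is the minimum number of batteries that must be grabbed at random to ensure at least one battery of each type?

90

The hardest type to obtain is C: we could draw every other battery first — 94 − 5 = 89 batteries — without a single C one.
The next draw must be C, so 89 + 1 = 90.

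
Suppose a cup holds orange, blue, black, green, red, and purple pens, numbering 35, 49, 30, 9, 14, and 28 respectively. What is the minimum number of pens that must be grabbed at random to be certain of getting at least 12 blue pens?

The worst case draws every non-blue pen first: 35 + 30 + 9 + 14 + 28 = 116.
The next 12 draws are then forced to be blue, giving 116 + 12 = 128.

128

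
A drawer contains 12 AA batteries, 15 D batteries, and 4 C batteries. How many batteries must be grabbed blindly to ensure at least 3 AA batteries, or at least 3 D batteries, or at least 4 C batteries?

Each of the 3 types has its own threshold; avoid all of them simultaneously.
The worst case stops just short of every target: 2 AA, 2 D, 3 C — 2 + 2 + 3 = 7 batteries.
One more battery must push some type to its target, so 7 + 1 = 8.

8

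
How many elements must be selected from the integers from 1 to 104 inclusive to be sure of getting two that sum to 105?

Partition {1, …, 104} into 52 pairs: {1,104}, {2,103}, …, {52,53}.
Choosing 52 integers — say the integers 1 through 52 — takes one from each pair and avoids the property.
Choosing 53 forces two into the same pair by pigeonhole, and those sum to 105. So 53.

53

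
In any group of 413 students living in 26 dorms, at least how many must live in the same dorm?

16

The 413 students fall into 26 dorms.
If each of the 26 dorms held at most 15, the total would be at most 26 × 15 = 390 < 413, a contradiction.
So at least one holds ⌈413/26⌉ = 16.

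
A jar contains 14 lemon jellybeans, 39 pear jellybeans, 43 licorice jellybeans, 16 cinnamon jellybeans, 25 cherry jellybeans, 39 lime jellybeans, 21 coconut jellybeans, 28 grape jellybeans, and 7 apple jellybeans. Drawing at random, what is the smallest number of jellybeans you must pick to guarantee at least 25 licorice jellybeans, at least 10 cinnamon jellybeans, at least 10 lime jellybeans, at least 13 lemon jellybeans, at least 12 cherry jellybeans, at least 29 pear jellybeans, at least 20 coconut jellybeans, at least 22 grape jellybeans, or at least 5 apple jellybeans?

The worst case stops just short of every target: 12 lemon, 28 pear, 24 licorice, 9 cinnamon, 11 cherry, 9 lime, 19 coconut, 21 grape, 4 apple — 12 + 28 + 24 + 9 + 11 + 9 + 19 + 21 + 4 = 137 jellybeans.
One more jellybean must push some flavor to its target, so 137 + 1 = 138.

138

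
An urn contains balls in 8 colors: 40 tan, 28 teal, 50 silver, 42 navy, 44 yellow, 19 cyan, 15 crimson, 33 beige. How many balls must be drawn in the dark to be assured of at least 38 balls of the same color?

In the worst case we take at most 37 of each color, but all 28 teal, all 19 cyan, all 15 crimson, and all 33 beige (fewer than 37), giving 37 + 28 + 37 + 37 + 37 + 19 + 15 + 33 = 243.
One more ball then forces some color to 38, so 243 + 1 = 244.

244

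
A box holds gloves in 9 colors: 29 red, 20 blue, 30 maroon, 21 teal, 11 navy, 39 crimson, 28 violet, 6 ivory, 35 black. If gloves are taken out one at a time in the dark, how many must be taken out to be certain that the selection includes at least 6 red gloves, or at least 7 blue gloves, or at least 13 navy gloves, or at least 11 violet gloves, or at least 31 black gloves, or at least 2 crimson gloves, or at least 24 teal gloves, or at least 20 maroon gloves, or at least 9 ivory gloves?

110

The worst case stops just short of every target: 5 red, 6 blue, 19 maroon, all 21 teal, all 11 navy, 1 crimson, 10 violet, all 6 ivory, 30 black — 5 + 6 + 19 + 21 + 11 + 1 + 10 + 6 + 30 = 109 gloves.
One more glove must push some color to its target, so 109 + 1 = 110.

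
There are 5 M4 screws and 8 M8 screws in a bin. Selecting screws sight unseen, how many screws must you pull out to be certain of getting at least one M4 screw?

The worst case draws every non-M4 screw first: 8.
The next draw is then forced to be M4, giving 8 + 1 = 9.

9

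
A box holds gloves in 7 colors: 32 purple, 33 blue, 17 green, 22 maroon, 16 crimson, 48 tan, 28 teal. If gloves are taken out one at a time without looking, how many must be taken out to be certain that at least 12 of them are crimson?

To avoid crimson gloves as long as possible, exhaust the other 6 colors first.
The worst case draws every non-crimson glove first: 32 + 33 + 17 + 22 + 48 + 28 = 180.
The next 12 draws are then forced to be crimson, giving 180 + 12 = 192.

192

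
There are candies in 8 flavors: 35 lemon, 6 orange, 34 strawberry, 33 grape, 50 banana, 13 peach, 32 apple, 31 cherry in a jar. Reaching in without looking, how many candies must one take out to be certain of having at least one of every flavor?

The hardest flavor to obtain is orange: we could draw every other candy first — 234 − 6 = 228 candies — without a single orange one.
The next draw must be orange, so 228 + 1 = 229.

229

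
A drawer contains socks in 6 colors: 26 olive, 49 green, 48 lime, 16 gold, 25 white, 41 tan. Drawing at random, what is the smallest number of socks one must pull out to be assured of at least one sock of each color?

190

The hardest color to obtain is gold: we could draw every other sock first — 205 − 16 = 189 socks — without a single gold one.
The next draw must be gold, so 189 + 1 = 190.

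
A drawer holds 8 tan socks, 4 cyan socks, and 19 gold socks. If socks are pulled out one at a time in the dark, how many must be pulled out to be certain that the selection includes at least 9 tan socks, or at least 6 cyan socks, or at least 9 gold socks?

The worst case stops just short of every target: 8 tan, all 4 cyan, 8 gold — 8 + 4 + 8 = 20 socks.
One more sock must push some color to its target, so 20 + 1 = 21.

21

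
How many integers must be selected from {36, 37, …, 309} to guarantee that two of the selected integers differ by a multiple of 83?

Group the integers by remainder mod 83; there are 83 residue classes, each nonempty in this range.
Choosing one from each class (83 integers) avoids any shared remainder.
One more choice must repeat a class, so two differ by a multiple of 83. Hence 83 + 1 = 84.

84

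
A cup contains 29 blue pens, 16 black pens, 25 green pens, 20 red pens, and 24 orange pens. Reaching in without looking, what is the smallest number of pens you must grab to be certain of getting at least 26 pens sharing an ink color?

In the worst case we take at most 25 of each ink color, but all 16 black, all 20 red, and all 24 orange (fewer than 25), giving 25 + 16 + 25 + 20 + 24 = 110.
One more pen then forces some ink color to 26, so 110 + 1 = 111.

111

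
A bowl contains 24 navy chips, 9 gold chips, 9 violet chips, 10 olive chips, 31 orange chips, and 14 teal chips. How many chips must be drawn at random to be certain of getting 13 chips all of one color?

In the worst case we take at most 12 of each color, but all 9 gold, all 9 violet, and all 10 olive (fewer than 12), giving 12 + 9 + 9 + 10 + 12 + 12 = 64.
One more chip then forces some color to 13, so 64 + 1 = 65.

65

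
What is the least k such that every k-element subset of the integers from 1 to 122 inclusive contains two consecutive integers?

Partition {1, …, 122} into 61 pairs: {1,2}, {3,4}, …, {121,122}.
Choosing 61 integers — say the 61 even numbers 2, 4, …, 122 — takes one from each pair and avoids the property.
Choosing 62 forces two into the same pair by pigeonhole, and those are consecutive. So 62.

62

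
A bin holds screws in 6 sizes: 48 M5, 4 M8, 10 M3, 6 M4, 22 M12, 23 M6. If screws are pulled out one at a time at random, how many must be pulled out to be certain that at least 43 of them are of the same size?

108

In the worst case we take at most 42 of each size, but all 4 M8, all 10 M3, all 6 M4, all 22 M12, and all 23 M6 (fewer than 42), giving 42 + 4 + 10 + 6 + 22 + 23 = 107.
One more screw then forces some size to 43, so 107 + 1 = 108.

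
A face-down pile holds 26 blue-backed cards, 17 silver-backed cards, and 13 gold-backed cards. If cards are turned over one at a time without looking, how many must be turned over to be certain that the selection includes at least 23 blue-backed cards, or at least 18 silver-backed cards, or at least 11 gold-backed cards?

The worst case stops just short of every target: 22 blue-backed, 17 silver-backed, 10 gold-backed — 22 + 17 + 10 = 49 cards.
One more card must push some back color to its target, so 49 + 1 = 50.

50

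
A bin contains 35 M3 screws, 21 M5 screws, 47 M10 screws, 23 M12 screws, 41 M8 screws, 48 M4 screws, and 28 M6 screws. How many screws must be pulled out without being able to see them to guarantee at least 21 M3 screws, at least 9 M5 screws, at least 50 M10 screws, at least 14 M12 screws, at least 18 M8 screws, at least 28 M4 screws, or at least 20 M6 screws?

152

Each of the 7 sizes has its own threshold; avoid all of them simultaneously.
The worst case stops just short of every target: 20 M3, 8 M5, all 47 M10, 13 M12, 17 M8, 27 M4, 19 M6 — 20 + 8 + 47 + 13 + 17 + 27 + 19 = 151 screws.
One more screw must push some size to its target, so 151 + 1 = 152.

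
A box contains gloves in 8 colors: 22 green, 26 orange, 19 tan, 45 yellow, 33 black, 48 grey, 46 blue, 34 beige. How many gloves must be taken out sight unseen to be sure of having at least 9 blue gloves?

The worst case draws every non-blue glove first: 22 + 26 + 19 + 45 + 33 + 48 + 34 = 227.
The next 9 draws are then forced to be blue, giving 227 + 9 = 236.

236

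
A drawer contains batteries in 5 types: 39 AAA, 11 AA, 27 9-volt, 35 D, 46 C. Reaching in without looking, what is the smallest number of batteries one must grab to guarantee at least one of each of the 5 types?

148

The hardest type to obtain is AA: we could draw every other battery first — 158 − 11 = 147 batteries — without a single AA one.
The next draw must be AA, so 147 + 1 = 148.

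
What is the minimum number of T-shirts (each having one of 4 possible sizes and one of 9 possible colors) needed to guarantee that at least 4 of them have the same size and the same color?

There are 4 × 9 = 36 (size, color) combinations acting as pigeonholes.
With 36 × 3 = 108 T-shirts we could place exactly 3 in each, with no (size, color) pair reaching 4.
One more forces some (size, color) pair to hold 4, so 108 + 1 = 109.

109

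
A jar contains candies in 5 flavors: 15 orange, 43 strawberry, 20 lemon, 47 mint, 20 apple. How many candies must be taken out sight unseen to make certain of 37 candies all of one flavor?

128

Treat the 5 flavors as pigeonholes.
In the worst case we take at most 36 of each flavor, but all 15 orange, all 20 lemon, and all 20 apple (fewer than 36), giving 15 + 36 + 20 + 36 + 20 = 127.
One more candy then forces some flavor to 37, so 127 + 1 = 128.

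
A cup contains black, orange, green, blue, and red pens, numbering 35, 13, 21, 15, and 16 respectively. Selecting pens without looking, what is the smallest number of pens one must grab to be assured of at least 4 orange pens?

91

The worst case draws every non-orange pen first: 35 + 21 + 15 + 16 = 87.
The next 4 draws are then forced to be orange, giving 87 + 4 = 91.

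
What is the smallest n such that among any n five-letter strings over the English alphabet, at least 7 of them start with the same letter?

There are 26 possible first letters acting as pigeonholes.
With 26 × 6 = 156 five-letter strings over the English alphabet we could place exactly 6 in each, with no class reaching 7.
One more forces some class to hold 7, so 156 + 1 = 157.

157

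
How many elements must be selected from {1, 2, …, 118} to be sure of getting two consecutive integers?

60

Partition {1, …, 118} into 59 pairs: {1,2}, {3,4}, …, {117,118}.
Choosing 59 integers — say the 59 even numbers 2, 4, …, 118 — takes one from each pair and avoids the property.
Choosing 60 forces two into the same pair by pigeonhole, and those are consecutive. So 60.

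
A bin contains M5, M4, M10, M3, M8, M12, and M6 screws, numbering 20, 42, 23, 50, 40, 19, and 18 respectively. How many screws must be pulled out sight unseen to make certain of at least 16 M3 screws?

The worst case draws every non-M3 screw first: 20 + 42 + 23 + 40 + 19 + 18 = 162.
The next 16 draws are then forced to be M3, giving 162 + 16 = 178.

178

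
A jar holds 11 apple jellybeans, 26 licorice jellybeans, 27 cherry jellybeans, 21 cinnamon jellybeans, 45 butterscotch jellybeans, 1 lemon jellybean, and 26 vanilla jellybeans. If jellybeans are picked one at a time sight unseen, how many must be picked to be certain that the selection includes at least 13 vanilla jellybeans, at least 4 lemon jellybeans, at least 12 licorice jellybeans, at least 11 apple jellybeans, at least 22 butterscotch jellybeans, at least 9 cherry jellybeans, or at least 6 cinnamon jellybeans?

Each of the 7 flavors has its own threshold; avoid all of them simultaneously.
The worst case stops just short of every target: 10 apple, 11 licorice, 8 cherry, 5 cinnamon, 21 butterscotch, all 1 lemon, 12 vanilla — 10 + 11 + 8 + 5 + 21 + 1 + 12 = 68 jellybeans.
One more jellybean must push some flavor to its target, so 68 + 1 = 69.

69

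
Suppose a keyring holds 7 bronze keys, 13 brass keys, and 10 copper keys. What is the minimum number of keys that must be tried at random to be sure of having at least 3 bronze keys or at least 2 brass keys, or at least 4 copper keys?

The worst case stops just short of every target: 2 bronze, 1 brass, 3 copper — 2 + 1 + 3 = 6 keys.
One more key must push some type to its target, so 6 + 1 = 7.

7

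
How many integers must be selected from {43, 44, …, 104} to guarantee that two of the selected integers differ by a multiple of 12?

Group the integers by remainder mod 12; there are 12 residue classes, each nonempty in this range.
Choosing one from each class (12 integers) avoids any shared remainder.
One more choice must repeat a class, so two differ by a multiple of 12. Hence 12 + 1 = 13.

13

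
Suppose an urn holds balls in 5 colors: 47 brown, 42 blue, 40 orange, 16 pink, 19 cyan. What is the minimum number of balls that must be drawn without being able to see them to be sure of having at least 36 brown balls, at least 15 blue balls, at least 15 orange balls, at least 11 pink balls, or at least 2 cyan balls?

75

The worst case stops just short of every target: 35 brown, 14 blue, 14 orange, 10 pink, 1 cyan — 35 + 14 + 14 + 10 + 1 = 74 balls.
One more ball must push some color to its target, so 74 + 1 = 75.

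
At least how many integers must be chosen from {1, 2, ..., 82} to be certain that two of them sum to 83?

42

Partition {1, …, 82} into 41 pairs: {1,82}, {2,81}, …, {41,42}.
Choosing 41 integers — say the integers 1 through 41 — takes one from each pair and avoids the property.
Choosing 42 forces two into the same pair by pigeonhole, and those sum to 83. So 42.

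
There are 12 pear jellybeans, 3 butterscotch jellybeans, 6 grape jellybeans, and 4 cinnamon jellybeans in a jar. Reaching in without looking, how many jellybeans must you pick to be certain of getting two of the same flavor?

The worst case takes 1 jellybean of each flavor without reaching 2 of any: 4 × 1 = 4.
The next jellybean must bring some flavor to 2, so 4 + 1 = 5.

5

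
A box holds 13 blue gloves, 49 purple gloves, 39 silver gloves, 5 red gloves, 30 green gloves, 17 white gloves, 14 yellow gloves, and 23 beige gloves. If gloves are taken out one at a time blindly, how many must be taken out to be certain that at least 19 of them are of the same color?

In the worst case we take at most 18 of each color, but all 13 blue, all 5 red, all 17 white, and all 14 yellow (fewer than 18), giving 13 + 18 + 18 + 5 + 18 + 17 + 14 + 18 = 121.
One more glove then forces some color to 19, so 121 + 1 = 122.

122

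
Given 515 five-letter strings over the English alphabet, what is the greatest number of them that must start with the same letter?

20

If each of the 26 possible first letters held at most 19, the total would be at most 26 × 19 = 494 < 515, a contradiction.
So at least one holds ⌈515/26⌉ = 20.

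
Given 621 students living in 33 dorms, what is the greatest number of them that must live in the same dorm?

The 621 students fall into 33 dorms.
If each of the 33 dorms held at most 18, the total would be at most 33 × 18 = 594 < 621, a contradiction.
So at least one holds ⌈621/33⌉ = 19.

19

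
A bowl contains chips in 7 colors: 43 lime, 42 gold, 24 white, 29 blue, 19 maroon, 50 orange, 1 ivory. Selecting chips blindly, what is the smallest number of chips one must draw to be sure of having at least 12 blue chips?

191

The worst case draws every non-blue chip first: 43 + 42 + 24 + 19 + 50 + 1 = 179.
The next 12 draws are then forced to be blue, giving 179 + 12 = 191.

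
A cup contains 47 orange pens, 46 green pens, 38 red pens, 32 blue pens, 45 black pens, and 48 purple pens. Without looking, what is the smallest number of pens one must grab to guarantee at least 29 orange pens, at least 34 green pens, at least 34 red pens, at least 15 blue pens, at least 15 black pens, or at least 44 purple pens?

166

The worst case stops just short of every target: 28 orange, 33 green, 33 red, 14 blue, 14 black, 43 purple — 28 + 33 + 33 + 14 + 14 + 43 = 165 pens.
One more pen must push some ink color to its target, so 165 + 1 = 166.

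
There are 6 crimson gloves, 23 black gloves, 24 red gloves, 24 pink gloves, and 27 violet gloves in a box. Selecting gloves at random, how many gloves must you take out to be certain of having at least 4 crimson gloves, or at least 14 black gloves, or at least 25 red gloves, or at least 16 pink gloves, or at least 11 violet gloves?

66

The worst case stops just short of every target: 3 crimson, 13 black, 24 red, 15 pink, 10 violet — 3 + 13 + 24 + 15 + 10 = 65 gloves.
One more glove must push some color to its target, so 65 + 1 = 66.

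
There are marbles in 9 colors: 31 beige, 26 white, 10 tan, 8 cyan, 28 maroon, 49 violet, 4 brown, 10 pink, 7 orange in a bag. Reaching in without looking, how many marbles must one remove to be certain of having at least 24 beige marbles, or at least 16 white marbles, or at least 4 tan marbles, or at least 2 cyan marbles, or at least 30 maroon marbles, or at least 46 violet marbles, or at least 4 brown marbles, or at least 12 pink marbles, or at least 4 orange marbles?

The worst case stops just short of every target: 23 beige, 15 white, 3 tan, 1 cyan, all 28 maroon, 45 violet, 3 brown, all 10 pink, 3 orange — 23 + 15 + 3 + 1 + 28 + 45 + 3 + 10 + 3 = 131 marbles.
One more marble must push some color to its target, so 131 + 1 = 132.

132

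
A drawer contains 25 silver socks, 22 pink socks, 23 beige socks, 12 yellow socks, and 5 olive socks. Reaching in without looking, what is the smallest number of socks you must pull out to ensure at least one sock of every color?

83

The hardest color to obtain is olive: we could draw every other sock first — 87 − 5 = 82 socks — without a single olive one.
The next draw must be olive, so 82 + 1 = 83.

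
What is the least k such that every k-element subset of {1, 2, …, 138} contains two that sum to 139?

Partition {1, …, 138} into 69 pairs: {1,138}, {2,137}, …, {69,70}.
Choosing 69 integers — say the integers 1 through 69 — takes one from each pair and avoids the property.
Choosing 70 forces two into the same pair by pigeonhole, and those sum to 139. So 70.

70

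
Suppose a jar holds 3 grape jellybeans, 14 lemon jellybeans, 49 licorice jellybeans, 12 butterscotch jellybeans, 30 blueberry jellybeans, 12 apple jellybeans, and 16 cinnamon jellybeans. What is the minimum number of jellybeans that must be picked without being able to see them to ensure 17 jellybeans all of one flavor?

90

In the worst case we take at most 16 of each flavor, but all 3 grape, all 14 lemon, all 12 butterscotch, and all 12 apple (fewer than 16), giving 3 + 14 + 16 + 12 + 16 + 12 + 16 = 89.
One more jellybean then forces some flavor to 17, so 89 + 1 = 90.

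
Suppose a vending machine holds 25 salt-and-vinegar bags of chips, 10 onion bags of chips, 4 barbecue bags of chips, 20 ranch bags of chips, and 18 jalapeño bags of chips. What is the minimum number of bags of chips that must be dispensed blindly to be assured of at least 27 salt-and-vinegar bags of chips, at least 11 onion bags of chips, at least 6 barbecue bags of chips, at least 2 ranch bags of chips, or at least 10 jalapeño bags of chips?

Each of the 5 flavors has its own threshold; avoid all of them simultaneously.
The worst case stops just short of every target: all 25 salt-and-vinegar, 10 onion, all 4 barbecue, 1 ranch, 9 jalapeño — 25 + 10 + 4 + 1 + 9 = 49 bags of chips.
One more bag of chips must push some flavor to its target, so 49 + 1 = 50.

50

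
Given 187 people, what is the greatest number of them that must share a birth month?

16

The 187 people fall into 12 months of the year.
If each of the 12 months of the year held at most 15, the total would be at most 12 × 15 = 180 < 187, a contradiction.
So at least one holds ⌈187/12⌉ = 16.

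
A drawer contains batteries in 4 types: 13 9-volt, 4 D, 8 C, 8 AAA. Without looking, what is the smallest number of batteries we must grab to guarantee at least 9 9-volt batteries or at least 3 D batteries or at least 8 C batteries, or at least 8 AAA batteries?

The worst case stops just short of every target: 8 9-volt, 2 D, 7 C, 7 AAA — 8 + 2 + 7 + 7 = 24 batteries.
One more battery must push some type to its target, so 24 + 1 = 25.

25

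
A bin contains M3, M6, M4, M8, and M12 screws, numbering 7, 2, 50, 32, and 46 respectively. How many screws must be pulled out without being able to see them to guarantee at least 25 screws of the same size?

Treat the 5 sizes as pigeonholes.
In the worst case we take at most 24 of each size, but all 7 M3 and all 2 M6 (fewer than 24), giving 7 + 2 + 24 + 24 + 24 = 81.
One more screw then forces some size to 25, so 81 + 1 = 82.

82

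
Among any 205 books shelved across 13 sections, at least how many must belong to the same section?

The 205 books fall into 13 sections.
If each of the 13 sections held at most 15, the total would be at most 13 × 15 = 195 < 205, a contradiction.
So at least one holds ⌈205/13⌉ = 16.

16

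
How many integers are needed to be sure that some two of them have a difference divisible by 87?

Use the pigeonhole principle on residue classes: two integers differ by a multiple of 87 exactly when they share a remainder mod 87.
There are 87 residue classes mod 87, so 87 integers can all lie in distinct classes.
One more integer must repeat a residue, giving a difference divisible by 87. So n = 87 + 1 = 88.

88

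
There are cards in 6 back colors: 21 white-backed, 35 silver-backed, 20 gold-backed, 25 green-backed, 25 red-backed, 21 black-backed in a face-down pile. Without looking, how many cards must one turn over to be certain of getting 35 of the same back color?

In the worst case we take at most 34 of each back color, but all 21 white-backed, all 20 gold-backed, all 25 green-backed, all 25 red-backed, and all 21 black-backed (fewer than 34), giving 21 + 34 + 20 + 25 + 25 + 21 = 146.
One more card then forces some back color to 35, so 146 + 1 = 147.

147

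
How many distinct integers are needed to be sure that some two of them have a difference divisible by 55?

56

Use the pigeonhole principle on residue classes: two integers differ by a multiple of 55 exactly when they share a remainder mod 55.
There are 55 residue classes mod 55, so 55 integers can all lie in distinct classes.
One more integer must repeat a residue, giving a difference divisible by 55. So n = 55 + 1 = 56.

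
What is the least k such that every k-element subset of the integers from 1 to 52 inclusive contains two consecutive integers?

27

Partition {1, …, 52} into 26 pairs: {1,2}, {3,4}, …, {51,52}.
Choosing 26 integers — say the 26 even numbers 2, 4, …, 52 — takes one from each pair and avoids the property.
Choosing 27 forces two into the same pair by pigeonhole, and those are consecutive. So 27.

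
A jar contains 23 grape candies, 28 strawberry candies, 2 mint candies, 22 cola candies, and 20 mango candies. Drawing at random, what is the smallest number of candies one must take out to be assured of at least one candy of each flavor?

The hardest flavor to obtain is mint: we could draw every other candy first — 95 − 2 = 93 candies — without a single mint one.
The next draw must be mint, so 93 + 1 = 94.

94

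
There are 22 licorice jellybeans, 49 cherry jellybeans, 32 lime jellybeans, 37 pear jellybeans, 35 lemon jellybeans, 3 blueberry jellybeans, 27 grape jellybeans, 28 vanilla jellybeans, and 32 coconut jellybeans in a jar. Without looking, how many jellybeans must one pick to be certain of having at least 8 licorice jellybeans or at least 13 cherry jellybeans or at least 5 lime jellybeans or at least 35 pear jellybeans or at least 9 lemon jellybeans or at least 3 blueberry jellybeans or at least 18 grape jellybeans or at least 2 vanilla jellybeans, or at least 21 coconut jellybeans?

106

The worst case stops just short of every target: 7 licorice, 12 cherry, 4 lime, 34 pear, 8 lemon, 2 blueberry, 17 grape, 1 vanilla, 20 coconut — 7 + 12 + 4 + 34 + 8 + 2 + 17 + 1 + 20 = 105 jellybeans.
One more jellybean must push some flavor to its target, so 105 + 1 = 106.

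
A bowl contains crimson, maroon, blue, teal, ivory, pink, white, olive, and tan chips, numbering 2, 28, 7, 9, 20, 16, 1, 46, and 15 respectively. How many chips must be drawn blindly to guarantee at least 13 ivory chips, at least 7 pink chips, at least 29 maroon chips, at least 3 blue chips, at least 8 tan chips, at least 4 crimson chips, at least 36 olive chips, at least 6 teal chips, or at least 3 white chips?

99

Each of the 9 colors has its own threshold; avoid all of them simultaneously.
The worst case stops just short of every target: all 2 crimson, 28 maroon, 2 blue, 5 teal, 12 ivory, 6 pink, all 1 white, 35 olive, 7 tan — 2 + 28 + 2 + 5 + 12 + 6 + 1 + 35 + 7 = 98 chips.
One more chip must push some color to its target, so 98 + 1 = 99.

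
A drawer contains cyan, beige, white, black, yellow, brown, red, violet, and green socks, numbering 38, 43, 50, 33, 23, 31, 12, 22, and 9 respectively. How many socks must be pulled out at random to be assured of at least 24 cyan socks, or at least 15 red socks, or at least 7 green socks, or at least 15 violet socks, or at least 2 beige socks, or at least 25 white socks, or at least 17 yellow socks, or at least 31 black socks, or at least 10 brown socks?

The worst case stops just short of every target: 23 cyan, 1 beige, 24 white, 30 black, 16 yellow, 9 brown, all 12 red, 14 violet, 6 green — 23 + 1 + 24 + 30 + 16 + 9 + 12 + 14 + 6 = 135 socks.
One more sock must push some color to its target, so 135 + 1 = 136.

136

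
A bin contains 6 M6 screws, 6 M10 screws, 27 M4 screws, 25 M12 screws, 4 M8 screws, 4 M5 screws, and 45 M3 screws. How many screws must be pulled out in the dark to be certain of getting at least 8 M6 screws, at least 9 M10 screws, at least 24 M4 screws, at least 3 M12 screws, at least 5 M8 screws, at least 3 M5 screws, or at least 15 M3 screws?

58

The worst case stops just short of every target: all 6 M6, all 6 M10, 23 M4, 2 M12, 4 M8, 2 M5, 14 M3 — 6 + 6 + 23 + 2 + 4 + 2 + 14 = 57 screws.
One more screw must push some size to its target, so 57 + 1 = 58.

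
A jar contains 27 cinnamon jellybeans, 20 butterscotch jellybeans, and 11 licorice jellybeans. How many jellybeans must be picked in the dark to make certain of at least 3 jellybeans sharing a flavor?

The worst case takes 2 jellybeans of each flavor without reaching 3 of any: 3 × 2 = 6.
The next jellybean must bring some flavor to 3, so 6 + 1 = 7.

7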